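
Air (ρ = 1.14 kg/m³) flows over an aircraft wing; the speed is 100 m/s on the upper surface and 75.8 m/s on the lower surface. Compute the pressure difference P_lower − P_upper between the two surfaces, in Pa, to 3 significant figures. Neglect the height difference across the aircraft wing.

2420 Pa

With negligible Δh, P + ½ρv² is constant, so P_low − P_up = ½ρ(v_up² − v_low²).
ΔP = ½·1.14·(100² − 75.8²) = 2420 Pa.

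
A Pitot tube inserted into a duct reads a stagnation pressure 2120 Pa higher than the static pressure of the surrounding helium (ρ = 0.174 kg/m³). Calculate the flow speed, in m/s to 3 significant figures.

v ≈ 156 m/s

The dynamic pressure equals the rise in static pressure at the stagnation point: ΔP = ½ρv².
v = √(2ΔP/ρ) = √(2·2120/0.174) = 156 m/s.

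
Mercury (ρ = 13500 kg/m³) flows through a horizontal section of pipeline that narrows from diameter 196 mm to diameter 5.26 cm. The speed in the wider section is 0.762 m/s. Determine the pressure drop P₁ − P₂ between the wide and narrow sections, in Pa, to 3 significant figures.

By continuity, v₂ = v₁·A₁/A₂ = 0.762·(302/21.7) = 10.6 m/s.
Along the horizontal streamline, P + ½ρv² is constant.
P₁ − P₂ = ½·13500·(10.6² − 0.762²) = ½·13500·111 = 752000 Pa.

ΔP = 752000 Pa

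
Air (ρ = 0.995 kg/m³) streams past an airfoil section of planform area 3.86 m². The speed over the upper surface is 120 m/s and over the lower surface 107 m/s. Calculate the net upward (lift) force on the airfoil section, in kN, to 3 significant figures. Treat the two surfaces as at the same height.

F = 5.67 kN

With equal heights on the two surfaces, Bernoulli gives P_lower − P_upper = ½ρ(v_upper² − v_lower²).
ΔP = ½·0.995·(120² − 107²) = 1470 Pa.
Lift = ΔP · A = 1470 × 3.86 = 5670 N.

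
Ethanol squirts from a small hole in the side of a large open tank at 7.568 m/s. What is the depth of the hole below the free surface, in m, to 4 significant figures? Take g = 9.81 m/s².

h = 2.919 m

Inverting v = √(2gh) gives h = v² / 2g.
h = 7.568²/(2·9.81) = 57.27/19.62 = 2.919 m.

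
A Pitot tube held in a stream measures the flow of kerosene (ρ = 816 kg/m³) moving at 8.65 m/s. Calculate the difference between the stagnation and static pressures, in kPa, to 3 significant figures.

ΔP ≈ 30.5 kPa

The dynamic pressure equals the rise in static pressure at the stagnation point: ΔP = ½ρv².
ΔP = ½·816·8.65² = 30500 Pa.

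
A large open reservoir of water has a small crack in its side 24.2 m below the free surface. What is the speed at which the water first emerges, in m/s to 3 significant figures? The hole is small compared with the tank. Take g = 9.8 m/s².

Bernoulli from surface to hole (P equal, v_surface ≈ 0): v = √(2gh) = √(2×9.8×24.2) = 21.8 m/s.

v ≈ 21.8 m/s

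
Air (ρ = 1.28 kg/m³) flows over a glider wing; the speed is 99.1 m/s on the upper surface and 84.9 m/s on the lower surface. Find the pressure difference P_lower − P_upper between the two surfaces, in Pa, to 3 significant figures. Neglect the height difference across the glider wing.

ΔP = 1670 Pa

The pressure is lower where the speed is higher: ΔP = ½ρ(v_up² − v_low²).
ΔP = ½·1.28·(99.1² − 84.9²) = 1670 Pa.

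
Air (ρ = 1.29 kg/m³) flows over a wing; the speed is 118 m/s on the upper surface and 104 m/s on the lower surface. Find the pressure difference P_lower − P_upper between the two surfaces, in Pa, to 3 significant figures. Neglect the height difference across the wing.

ΔP = 2000 Pa

Bernoulli (same height): P_lower − P_upper = ½ρ(v_upper² − v_lower²).
ΔP = ½·1.29·(118² − 104²) = 2000 Pa.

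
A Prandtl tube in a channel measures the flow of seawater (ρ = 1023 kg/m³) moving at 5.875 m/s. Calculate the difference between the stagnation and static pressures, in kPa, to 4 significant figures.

17.65 kPa

The dynamic pressure equals the rise in static pressure at the stagnation point: ΔP = ½ρv².
ΔP = ½·1023·5.875² = 17650 Pa.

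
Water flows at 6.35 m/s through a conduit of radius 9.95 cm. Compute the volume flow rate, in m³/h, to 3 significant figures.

Q = A·v = 0.0311 m² × 6.35 m/s = 0.198 m³/s.
Converting: 0.198 m³/s × 3600 = 711 m³/h.

711 m³/h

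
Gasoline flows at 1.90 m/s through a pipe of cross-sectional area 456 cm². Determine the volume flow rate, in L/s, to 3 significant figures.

Q = A·v = 0.0456 m² × 1.90 m/s = 0.0866 m³/s.
Converting: 0.0866 m³/s × 1000 = 86.6 L/s.

Q = 86.6 L/s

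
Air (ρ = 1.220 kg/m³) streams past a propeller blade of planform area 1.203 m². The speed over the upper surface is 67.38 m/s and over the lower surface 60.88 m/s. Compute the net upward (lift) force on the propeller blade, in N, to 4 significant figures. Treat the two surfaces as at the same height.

F = 611.8 N

With equal heights on the two surfaces, Bernoulli gives P_lower − P_upper = ½ρ(v_upper² − v_lower²).
ΔP = ½·1.220·(67.38² − 60.88²) = 508.6 Pa.
Lift = ΔP · A = 508.6 × 1.203 = 611.8 N.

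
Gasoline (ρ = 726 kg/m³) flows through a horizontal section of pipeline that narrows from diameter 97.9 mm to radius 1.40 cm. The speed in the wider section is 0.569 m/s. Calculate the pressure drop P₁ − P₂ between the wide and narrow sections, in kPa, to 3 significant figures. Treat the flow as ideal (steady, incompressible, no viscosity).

Continuity gives A₁v₁ = A₂v₂, so v₂ = (75.3 cm²)/(6.16 cm²) × 0.569 m/s = 6.96 m/s.
The pipe is horizontal, so Bernoulli reduces to P₁ + ½ρv₁² = P₂ + ½ρv₂².
P₁ − P₂ = ½·726·(6.96² − 0.569²) = ½·726·48.1 = 17400 Pa.

ΔP ≈ 17.4 kPa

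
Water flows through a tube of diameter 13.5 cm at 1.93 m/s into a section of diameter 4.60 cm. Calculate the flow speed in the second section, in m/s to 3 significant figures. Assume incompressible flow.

v₂ ≈ 16.6 m/s

Continuity gives A₁v₁ = A₂v₂, so v₂ = (143 cm²)/(16.6 cm²) × 1.93 m/s = 16.6 m/s.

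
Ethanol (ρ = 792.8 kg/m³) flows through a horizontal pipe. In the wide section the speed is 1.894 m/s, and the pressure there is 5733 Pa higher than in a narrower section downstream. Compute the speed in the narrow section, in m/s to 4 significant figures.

Horizontal Bernoulli: P₁ + ½ρv₁² = P₂ + ½ρv₂², so v₂² = v₁² + 2(P₁ − P₂)/ρ.
v₂ = √(1.894² + 2·5733/792.8) = √(3.587 + 14.46) = 4.249 m/s.

v₂ ≈ 4.249 m/s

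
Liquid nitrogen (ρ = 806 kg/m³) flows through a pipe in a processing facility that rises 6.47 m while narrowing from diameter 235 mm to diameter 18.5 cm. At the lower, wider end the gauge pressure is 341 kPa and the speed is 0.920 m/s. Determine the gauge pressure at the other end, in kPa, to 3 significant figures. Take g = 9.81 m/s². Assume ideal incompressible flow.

The volume flow rate is constant, so v₂ = (A₁/A₂)v₁ = (434/269)·0.920 = 1.48 m/s.
Bernoulli: P₁ + ½ρv₁² + ρg h₁ = P₂ + ½ρv₂² + ρg h₂, so P₂ = P₁ + ½ρ(v₁² − v₂²) − ρg(h₂ − h₁).
P₂ = 341000 + ½·806·(0.920² − 1.48²) − 806·9.81·(+6.47) = 341000 + (-547) − (51200) = 289000 Pa.

289 kPa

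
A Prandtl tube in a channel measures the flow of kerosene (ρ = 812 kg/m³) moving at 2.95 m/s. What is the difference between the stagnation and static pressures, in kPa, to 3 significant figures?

Bernoulli between the free stream and the stagnation point: ½ρv² = P_stag − P_static.
ΔP = ½·812·2.95² = 3530 Pa.

3.53 kPa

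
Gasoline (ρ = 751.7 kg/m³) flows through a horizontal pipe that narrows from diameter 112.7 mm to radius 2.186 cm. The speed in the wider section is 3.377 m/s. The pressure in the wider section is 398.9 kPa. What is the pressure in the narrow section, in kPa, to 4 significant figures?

P₂ = 213.9 kPa

Continuity gives A₁v₁ = A₂v₂, so v₂ = (99.76 cm²)/(15.01 cm²) × 3.377 m/s = 22.44 m/s.
The pipe is horizontal, so Bernoulli reduces to P₁ + ½ρv₁² = P₂ + ½ρv₂².
P₂ = P₁ − ½ρ(v₂² − v₁²) = 398900 − ½·751.7·(22.44² − 3.377²) = 398900 − 185000 = 213900 Pa.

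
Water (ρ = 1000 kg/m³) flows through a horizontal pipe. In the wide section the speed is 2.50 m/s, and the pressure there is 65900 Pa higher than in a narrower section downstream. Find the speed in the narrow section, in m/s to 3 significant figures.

v₂ ≈ 11.7 m/s

Horizontal Bernoulli: P₁ + ½ρv₁² = P₂ + ½ρv₂², so v₂² = v₁² + 2(P₁ − P₂)/ρ.
v₂ = √(2.50² + 2·65900/1000) = √(6.25 + 132) = 11.7 m/s.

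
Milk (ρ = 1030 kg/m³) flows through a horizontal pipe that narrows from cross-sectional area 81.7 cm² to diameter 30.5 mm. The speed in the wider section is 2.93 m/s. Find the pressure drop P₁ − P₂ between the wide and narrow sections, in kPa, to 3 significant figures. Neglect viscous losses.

ΔP ≈ 548 kPa

By continuity, v₂ = v₁·A₁/A₂ = 2.93·(81.7/7.31) = 32.8 m/s.
With no height change, Bernoulli's equation is P₁ + ½ρv₁² = P₂ + ½ρv₂².
P₁ − P₂ = ½·1030·(32.8² − 2.93²) = ½·1030·1060 = 548000 Pa.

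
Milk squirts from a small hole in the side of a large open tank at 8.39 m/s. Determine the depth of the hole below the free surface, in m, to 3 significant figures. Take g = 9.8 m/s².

For a small hole in a large open tank, ½v² = gh, giving h = v²/(2g).
h = 8.39²/(2·9.8) = 70.4/19.60 = 3.59 m.

h = 3.59 m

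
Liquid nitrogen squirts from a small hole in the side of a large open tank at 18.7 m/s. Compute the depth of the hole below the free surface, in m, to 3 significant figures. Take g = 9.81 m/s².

Inverting v = √(2gh) gives h = v² / 2g.
h = 18.7²/(2·9.81) = 350/19.62 = 17.8 m.

17.8 m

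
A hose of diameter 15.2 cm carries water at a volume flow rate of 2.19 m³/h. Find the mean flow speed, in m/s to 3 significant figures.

0.0335 m/s

Q = 2.19 m³/h = 0.000608 m³/s.
v = Q/A = 0.000608 / 0.0181 = 0.0335 m/s.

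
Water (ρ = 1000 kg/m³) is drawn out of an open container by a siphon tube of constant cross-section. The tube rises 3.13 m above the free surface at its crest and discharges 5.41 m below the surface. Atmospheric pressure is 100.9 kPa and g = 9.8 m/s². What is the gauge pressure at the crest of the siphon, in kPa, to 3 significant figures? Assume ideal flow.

The outlet speed comes from Torricelli: v = √(2g·5.41) = 10.3 m/s.
Continuity keeps v the same throughout the tube; from surface to crest, P_atm + 0 = P_top + ½ρv² + ρg·h_top.
P_top = 100900 − ½·1000·10.3² − 1000·9.8·3.13 = 17200 Pa. So P_gauge = P_top − P_atm = -83700 Pa.

-83.7 kPa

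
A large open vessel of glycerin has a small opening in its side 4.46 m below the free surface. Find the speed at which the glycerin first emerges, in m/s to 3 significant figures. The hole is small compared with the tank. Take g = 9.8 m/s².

v = 9.35 m/s

Torricelli's result v = √(2gh) gives v = √(2·9.8·4.46) = 9.35 m/s.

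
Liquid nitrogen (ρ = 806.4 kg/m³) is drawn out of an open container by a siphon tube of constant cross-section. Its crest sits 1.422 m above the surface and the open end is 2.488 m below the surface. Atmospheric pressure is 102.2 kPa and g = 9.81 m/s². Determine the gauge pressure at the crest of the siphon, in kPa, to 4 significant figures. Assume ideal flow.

The outlet speed comes from Torricelli: v = √(2g·2.488) = 6.987 m/s.
Continuity keeps v the same throughout the tube; from surface to crest, P_atm + 0 = P_top + ½ρv² + ρg·h_top.
P_top = 102200 − ½·806.4·6.987² − 806.4·9.81·1.422 = 71270 Pa. So P_gauge = P_top − P_atm = -30930 Pa.

P_gauge ≈ -30.93 kPa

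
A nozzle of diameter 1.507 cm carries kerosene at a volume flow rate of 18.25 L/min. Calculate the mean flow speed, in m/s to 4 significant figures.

Q = 18.25 L/min = 0.0003042 m³/s.
v = Q/A = 0.0003042 / 0.0001784 = 1.705 m/s.

v = 1.705 m/s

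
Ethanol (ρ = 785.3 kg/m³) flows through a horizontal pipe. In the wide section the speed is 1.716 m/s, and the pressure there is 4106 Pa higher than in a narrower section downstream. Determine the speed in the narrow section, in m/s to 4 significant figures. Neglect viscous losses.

Along the level pipe P + ½ρv² is conserved, hence v₂² = v₁² + 2(P₁ − P₂)/ρ.
v₂ = √(1.716² + 2·4106/785.3) = √(2.945 + 10.46) = 3.661 m/s.

v₂ = 3.661 m/s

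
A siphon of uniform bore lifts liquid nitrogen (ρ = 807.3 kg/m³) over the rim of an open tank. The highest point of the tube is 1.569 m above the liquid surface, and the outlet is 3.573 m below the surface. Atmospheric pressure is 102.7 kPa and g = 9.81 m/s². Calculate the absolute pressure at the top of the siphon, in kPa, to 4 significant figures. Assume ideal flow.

The outlet speed comes from Torricelli: v = √(2g·3.573) = 8.373 m/s.
The bore is uniform, so the speed at the crest is the same v. Bernoulli surface→crest: P_atm = P_top + ½ρv² + ρg·h_top.
P_top = 102700 − ½·807.3·8.373² − 807.3·9.81·1.569 = 61980 Pa.

P_top ≈ 61.98 kPa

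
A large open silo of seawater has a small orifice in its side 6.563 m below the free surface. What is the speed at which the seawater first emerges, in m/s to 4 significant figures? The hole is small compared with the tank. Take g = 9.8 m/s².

v = 11.34 m/s

The surface is effectively still and both ends are open, so ½v² = gh and v = √(2·9.8·6.563) = 11.34 m/s.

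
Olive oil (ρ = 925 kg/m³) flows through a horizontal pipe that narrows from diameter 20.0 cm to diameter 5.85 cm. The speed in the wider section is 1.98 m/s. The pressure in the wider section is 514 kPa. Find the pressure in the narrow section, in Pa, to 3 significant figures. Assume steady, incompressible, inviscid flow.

By continuity, v₂ = v₁·A₁/A₂ = 1.98·(314/26.9) = 23.1 m/s.
The pipe is horizontal, so Bernoulli reduces to P₁ + ½ρv₁² = P₂ + ½ρv₂².
P₂ = P₁ − ½ρ(v₂² − v₁²) = 514000 − ½·925·(23.1² − 1.98²) = 514000 − 246000 = 268000 Pa.

P₂ ≈ 268000 Pa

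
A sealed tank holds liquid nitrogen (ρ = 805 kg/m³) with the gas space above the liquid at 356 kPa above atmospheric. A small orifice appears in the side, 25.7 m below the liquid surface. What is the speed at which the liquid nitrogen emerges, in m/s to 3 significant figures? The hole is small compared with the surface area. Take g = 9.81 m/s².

37.3 m/s

Take point 1 at the surface (v₁ ≈ 0) and point 2 at the hole (at atmospheric pressure). Bernoulli: P₁ + ρg h = P_atm + ½ρv₂².
With P₁ − P_atm = 356000 Pa, v₂ = √(2gh + 2ΔP/ρ) = √(2·9.81·25.7 + 2·356000/805) = 37.3 m/s.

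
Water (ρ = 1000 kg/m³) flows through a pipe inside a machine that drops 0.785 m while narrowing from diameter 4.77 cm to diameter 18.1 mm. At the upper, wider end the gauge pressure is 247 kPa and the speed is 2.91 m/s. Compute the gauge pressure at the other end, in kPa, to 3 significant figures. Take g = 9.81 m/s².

54.7 kPa

Continuity gives A₁v₁ = A₂v₂, so v₂ = (17.9 cm²)/(2.57 cm²) × 2.91 m/s = 20.2 m/s.
Energy conservation along the streamline gives P₂ = P₁ − ½ρ(v₂² − v₁²) − ρg(h₂ − h₁).
P₂ = 247000 + ½·1000·(2.91² − 20.2²) − 1000·9.81·(−0.785) = 247000 + (-200000) − (-7700) = 54700 Pa.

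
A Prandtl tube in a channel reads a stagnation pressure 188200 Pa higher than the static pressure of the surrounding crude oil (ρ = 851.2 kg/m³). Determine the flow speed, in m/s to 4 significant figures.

At the stagnation point the flow is brought to rest, so Bernoulli gives P_stag − P_static = ½ρv².
v = √(2ΔP/ρ) = √(2·188200/851.2) = 21.03 m/s.

v = 21.03 m/s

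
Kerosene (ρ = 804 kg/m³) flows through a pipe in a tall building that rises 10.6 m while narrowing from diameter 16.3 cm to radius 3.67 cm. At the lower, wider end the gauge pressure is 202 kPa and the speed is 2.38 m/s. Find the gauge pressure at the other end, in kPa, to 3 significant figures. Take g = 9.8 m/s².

Mass conservation (A₁v₁ = A₂v₂) gives v₂ = 2.38 × 209/42.3 = 11.7 m/s.
Bernoulli: P₁ + ½ρv₁² + ρg h₁ = P₂ + ½ρv₂² + ρg h₂, so P₂ = P₁ + ½ρ(v₁² − v₂²) − ρg(h₂ − h₁).
P₂ = 202000 + ½·804·(2.38² − 11.7²) − 804·9.8·(+10.6) = 202000 + (-53100) − (83500) = 65400 Pa.

P₂ = 65.4 kPa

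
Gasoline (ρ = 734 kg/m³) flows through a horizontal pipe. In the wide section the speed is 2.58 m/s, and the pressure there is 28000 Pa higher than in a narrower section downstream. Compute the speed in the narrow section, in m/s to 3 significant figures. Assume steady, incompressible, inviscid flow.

v₂ = 9.11 m/s

With h₁ = h₂, rearranging Bernoulli gives v₂ = √(v₁² + 2ΔP/ρ).
v₂ = √(2.58² + 2·28000/734) = √(6.66 + 76.3) = 9.11 m/s.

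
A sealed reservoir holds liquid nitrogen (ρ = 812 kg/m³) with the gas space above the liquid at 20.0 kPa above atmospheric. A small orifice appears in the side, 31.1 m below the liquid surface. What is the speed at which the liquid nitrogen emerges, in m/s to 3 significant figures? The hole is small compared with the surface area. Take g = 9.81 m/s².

Take point 1 at the surface (v₁ ≈ 0) and point 2 at the hole (at atmospheric pressure). Bernoulli: P₁ + ρg h = P_atm + ½ρv₂².
With P₁ − P_atm = 20000 Pa, v₂ = √(2gh + 2ΔP/ρ) = √(2·9.81·31.1 + 2·20000/812) = 25.7 m/s.

25.7 m/s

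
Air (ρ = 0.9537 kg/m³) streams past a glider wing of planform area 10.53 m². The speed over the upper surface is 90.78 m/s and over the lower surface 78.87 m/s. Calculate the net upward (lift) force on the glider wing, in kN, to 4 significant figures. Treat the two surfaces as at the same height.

From P + ½ρv² = const at equal height, P_low − P_up = ½ρ(v_up² − v_low²).
ΔP = ½·0.9537·(90.78² − 78.87²) = 963.5 Pa.
Lift = ΔP · A = 963.5 × 10.53 = 10150 N.

F = 10.15 kN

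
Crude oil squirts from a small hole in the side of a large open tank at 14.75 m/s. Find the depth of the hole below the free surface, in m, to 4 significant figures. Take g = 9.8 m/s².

Torricelli: v = √(2gh), so h = v²/(2g).
h = 14.75²/(2·9.8) = 217.6/19.60 = 11.10 m.

11.10 m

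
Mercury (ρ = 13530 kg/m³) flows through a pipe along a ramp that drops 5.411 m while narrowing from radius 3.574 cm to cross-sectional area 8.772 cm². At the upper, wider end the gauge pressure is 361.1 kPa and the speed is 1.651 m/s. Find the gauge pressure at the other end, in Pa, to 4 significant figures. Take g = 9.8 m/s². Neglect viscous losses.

The volume flow rate is constant, so v₂ = (A₁/A₂)v₁ = (40.13/8.772)·1.651 = 7.553 m/s.
Bernoulli: P₁ + ½ρv₁² + ρg h₁ = P₂ + ½ρv₂² + ρg h₂, so P₂ = P₁ + ½ρ(v₁² − v₂²) − ρg(h₂ − h₁).
P₂ = 361100 + ½·13530·(1.651² − 7.553²) − 13530·9.8·(−5.411) = 361100 + (-367500) − (-717500) = 711100 Pa.

P₂ = 711100 Pa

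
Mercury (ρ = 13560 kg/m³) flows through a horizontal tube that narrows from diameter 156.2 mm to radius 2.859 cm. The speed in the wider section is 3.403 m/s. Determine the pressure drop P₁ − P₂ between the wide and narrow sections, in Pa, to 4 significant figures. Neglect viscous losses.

4294000 Pa

Continuity gives A₁v₁ = A₂v₂, so v₂ = (191.6 cm²)/(25.68 cm²) × 3.403 m/s = 25.39 m/s.
The pipe is horizontal, so Bernoulli reduces to P₁ + ½ρv₁² = P₂ + ½ρv₂².
P₁ − P₂ = ½·13560·(25.39² − 3.403²) = ½·13560·633.3 = 4294000 Pa.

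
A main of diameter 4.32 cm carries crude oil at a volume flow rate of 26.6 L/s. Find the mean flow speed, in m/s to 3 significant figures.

Q = 26.6 L/s = 0.0266 m³/s.
v = Q/A = 0.0266 / 0.00147 = 18.1 m/s.

v = 18.1 m/s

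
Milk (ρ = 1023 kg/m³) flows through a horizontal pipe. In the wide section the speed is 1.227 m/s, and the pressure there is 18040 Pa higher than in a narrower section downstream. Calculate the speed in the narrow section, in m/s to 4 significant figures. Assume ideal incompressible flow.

v₂ ≈ 6.064 m/s

Along the level pipe P + ½ρv² is conserved, hence v₂² = v₁² + 2(P₁ − P₂)/ρ.
v₂ = √(1.227² + 2·18040/1023) = √(1.506 + 35.27) = 6.064 m/s.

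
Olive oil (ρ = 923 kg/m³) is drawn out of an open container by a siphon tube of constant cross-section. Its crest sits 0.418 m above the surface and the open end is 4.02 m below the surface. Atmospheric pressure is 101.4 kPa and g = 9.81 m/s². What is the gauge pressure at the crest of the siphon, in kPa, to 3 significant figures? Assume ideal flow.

Bernoulli surface→outlet gives ½v² = g·h_out, so v = √(2·9.81·4.02) = 8.88 m/s.
With constant cross-section the crest speed equals v; applying Bernoulli from the surface up to the crest, P_top = P_atm − ½ρv² − ρg·h_top.
P_top = 101400 − ½·923·8.88² − 923·9.81·0.418 = 61200 Pa. So P_gauge = P_top − P_atm = -40200 Pa.

P_gauge ≈ -40.2 kPa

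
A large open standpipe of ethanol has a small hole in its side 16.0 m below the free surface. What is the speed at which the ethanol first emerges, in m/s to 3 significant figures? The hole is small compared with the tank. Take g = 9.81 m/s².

Torricelli's result v = √(2gh) gives v = √(2·9.81·16.0) = 17.7 m/s.

v = 17.7 m/s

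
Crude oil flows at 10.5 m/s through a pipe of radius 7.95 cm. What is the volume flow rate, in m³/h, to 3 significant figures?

Q ≈ 751 m³/h

Q = A·v = 0.0199 m² × 10.5 m/s = 0.208 m³/s.
Converting: 0.208 m³/s × 3600 = 751 m³/h.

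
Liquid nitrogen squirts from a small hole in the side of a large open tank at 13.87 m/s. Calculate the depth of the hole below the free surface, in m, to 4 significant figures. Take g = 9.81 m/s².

Inverting v = √(2gh) gives h = v² / 2g.
h = 13.87²/(2·9.81) = 192.4/19.62 = 9.805 m.

h ≈ 9.805 m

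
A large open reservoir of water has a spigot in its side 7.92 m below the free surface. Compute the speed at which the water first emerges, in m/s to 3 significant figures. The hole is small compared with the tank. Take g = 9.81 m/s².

v = 12.5 m/s

Torricelli's result v = √(2gh) gives v = √(2·9.81·7.92) = 12.5 m/s.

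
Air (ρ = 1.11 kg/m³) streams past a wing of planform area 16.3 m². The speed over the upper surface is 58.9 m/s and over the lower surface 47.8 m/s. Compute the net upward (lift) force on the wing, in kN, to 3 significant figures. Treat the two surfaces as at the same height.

F ≈ 10.7 kN

From P + ½ρv² = const at equal height, P_low − P_up = ½ρ(v_up² − v_low²).
ΔP = ½·1.11·(58.9² − 47.8²) = 657 Pa.
Lift = ΔP · A = 657 × 16.3 = 10700 N.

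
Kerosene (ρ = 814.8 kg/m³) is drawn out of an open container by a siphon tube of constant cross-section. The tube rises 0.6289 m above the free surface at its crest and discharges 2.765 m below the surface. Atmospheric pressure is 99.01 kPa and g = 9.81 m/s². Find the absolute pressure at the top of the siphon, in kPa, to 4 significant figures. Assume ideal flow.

71.88 kPa

Bernoulli surface→outlet gives ½v² = g·h_out, so v = √(2·9.81·2.765) = 7.365 m/s.
Continuity keeps v the same throughout the tube; from surface to crest, P_atm + 0 = P_top + ½ρv² + ρg·h_top.
P_top = 99010 − ½·814.8·7.365² − 814.8·9.81·0.6289 = 71880 Pa.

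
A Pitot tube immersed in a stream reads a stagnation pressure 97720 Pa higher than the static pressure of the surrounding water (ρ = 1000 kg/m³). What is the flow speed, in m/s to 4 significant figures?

v = 13.98 m/s

At the stagnation point the flow is brought to rest, so Bernoulli gives P_stag − P_static = ½ρv².
v = √(2ΔP/ρ) = √(2·97720/1000) = 13.98 m/s.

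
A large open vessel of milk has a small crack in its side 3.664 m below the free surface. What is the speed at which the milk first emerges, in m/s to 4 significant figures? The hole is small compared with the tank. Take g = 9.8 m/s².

Bernoulli from surface to hole (P equal, v_surface ≈ 0): v = √(2gh) = √(2×9.8×3.664) = 8.474 m/s.

8.474 m/s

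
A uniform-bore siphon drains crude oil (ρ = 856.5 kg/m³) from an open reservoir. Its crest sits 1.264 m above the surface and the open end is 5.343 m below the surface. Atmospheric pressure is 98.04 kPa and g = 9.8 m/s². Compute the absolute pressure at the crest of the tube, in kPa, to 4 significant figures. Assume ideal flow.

42.58 kPa

The outlet speed comes from Torricelli: v = √(2g·5.343) = 10.23 m/s.
With constant cross-section the crest speed equals v; applying Bernoulli from the surface up to the crest, P_top = P_atm − ½ρv² − ρg·h_top.
P_top = 98040 − ½·856.5·10.23² − 856.5·9.8·1.264 = 42580 Pa.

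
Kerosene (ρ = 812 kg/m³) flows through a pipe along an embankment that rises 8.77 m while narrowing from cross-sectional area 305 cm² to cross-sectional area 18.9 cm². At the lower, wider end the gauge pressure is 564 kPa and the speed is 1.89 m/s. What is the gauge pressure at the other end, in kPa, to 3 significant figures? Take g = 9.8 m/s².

Continuity gives A₁v₁ = A₂v₂, so v₂ = (305 cm²)/(18.9 cm²) × 1.89 m/s = 30.5 m/s.
Energy conservation along the streamline gives P₂ = P₁ − ½ρ(v₂² − v₁²) − ρg(h₂ − h₁).
P₂ = 564000 + ½·812·(1.89² − 30.5²) − 812·9.8·(+8.77) = 564000 + (-376000) − (69800) = 118000 Pa.

P₂ = 118 kPa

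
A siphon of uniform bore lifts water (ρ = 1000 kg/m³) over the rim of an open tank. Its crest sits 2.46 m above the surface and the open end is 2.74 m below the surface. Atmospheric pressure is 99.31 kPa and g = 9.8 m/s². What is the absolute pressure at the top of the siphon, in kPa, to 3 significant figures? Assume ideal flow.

P_top ≈ 48.4 kPa

Bernoulli surface→outlet gives ½v² = g·h_out, so v = √(2·9.8·2.74) = 7.33 m/s.
Continuity keeps v the same throughout the tube; from surface to crest, P_atm + 0 = P_top + ½ρv² + ρg·h_top.
P_top = 99310 − ½·1000·7.33² − 1000·9.8·2.46 = 48400 Pa.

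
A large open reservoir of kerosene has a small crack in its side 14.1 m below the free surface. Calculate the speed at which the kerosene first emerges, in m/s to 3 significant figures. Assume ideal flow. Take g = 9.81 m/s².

v ≈ 16.6 m/s

Bernoulli from surface to hole (P equal, v_surface ≈ 0): v = √(2gh) = √(2×9.81×14.1) = 16.6 m/s.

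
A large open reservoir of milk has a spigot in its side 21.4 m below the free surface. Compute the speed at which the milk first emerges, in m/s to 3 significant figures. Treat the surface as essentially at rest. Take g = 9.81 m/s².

Bernoulli from surface to hole (P equal, v_surface ≈ 0): v = √(2gh) = √(2×9.81×21.4) = 20.5 m/s.

v ≈ 20.5 m/s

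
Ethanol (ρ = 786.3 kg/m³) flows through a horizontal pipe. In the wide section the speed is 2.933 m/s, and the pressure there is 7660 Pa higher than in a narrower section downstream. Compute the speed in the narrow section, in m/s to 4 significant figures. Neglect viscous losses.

v₂ = 5.300 m/s

Along the level pipe P + ½ρv² is conserved, hence v₂² = v₁² + 2(P₁ − P₂)/ρ.
v₂ = √(2.933² + 2·7660/786.3) = √(8.602 + 19.48) = 5.300 m/s.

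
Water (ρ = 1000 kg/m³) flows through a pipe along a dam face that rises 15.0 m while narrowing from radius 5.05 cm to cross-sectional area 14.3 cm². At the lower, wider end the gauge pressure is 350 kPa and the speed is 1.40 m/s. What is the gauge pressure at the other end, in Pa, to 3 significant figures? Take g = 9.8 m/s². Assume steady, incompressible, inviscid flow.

P₂ = 173000 Pa

Continuity gives A₁v₁ = A₂v₂, so v₂ = (80.1 cm²)/(14.3 cm²) × 1.40 m/s = 7.84 m/s.
Bernoulli: P₁ + ½ρv₁² + ρg h₁ = P₂ + ½ρv₂² + ρg h₂, so P₂ = P₁ + ½ρ(v₁² − v₂²) − ρg(h₂ − h₁).
P₂ = 350000 + ½·1000·(1.40² − 7.84²) − 1000·9.8·(+15.0) = 350000 + (-29800) − (147000) = 173000 Pa.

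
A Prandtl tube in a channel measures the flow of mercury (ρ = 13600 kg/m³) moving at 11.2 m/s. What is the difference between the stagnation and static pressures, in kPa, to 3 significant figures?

At the stagnation point the flow is brought to rest, so Bernoulli gives P_stag − P_static = ½ρv².
ΔP = ½·13600·11.2² = 853000 Pa.

ΔP = 853 kPa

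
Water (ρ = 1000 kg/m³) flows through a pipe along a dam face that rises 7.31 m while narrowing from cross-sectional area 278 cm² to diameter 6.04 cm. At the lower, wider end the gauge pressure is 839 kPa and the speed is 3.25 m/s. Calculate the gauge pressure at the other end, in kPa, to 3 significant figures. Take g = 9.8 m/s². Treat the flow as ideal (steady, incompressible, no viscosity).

Continuity gives A₁v₁ = A₂v₂, so v₂ = (278 cm²)/(28.7 cm²) × 3.25 m/s = 31.5 m/s.
Applying Bernoulli between the two ends and solving for P₂: P₂ = P₁ + ½ρ(v₁² − v₂²) − ρgΔh.
P₂ = 839000 + ½·1000·(3.25² − 31.5²) − 1000·9.8·(+7.31) = 839000 + (-492000) − (71600) = 275000 Pa.

P₂ = 275 kPa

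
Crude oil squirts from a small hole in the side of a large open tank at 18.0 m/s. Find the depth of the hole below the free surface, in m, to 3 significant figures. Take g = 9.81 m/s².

Torricelli: v = √(2gh), so h = v²/(2g).
h = 18.0²/(2·9.81) = 324/19.62 = 16.5 m.

h = 16.5 m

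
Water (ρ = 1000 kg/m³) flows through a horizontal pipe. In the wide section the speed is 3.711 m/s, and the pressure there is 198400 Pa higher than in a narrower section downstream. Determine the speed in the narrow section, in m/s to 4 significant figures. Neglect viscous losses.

v₂ = 20.26 m/s

Along the level pipe P + ½ρv² is conserved, hence v₂² = v₁² + 2(P₁ − P₂)/ρ.
v₂ = √(3.711² + 2·198400/1000) = √(13.77 + 396.8) = 20.26 m/s.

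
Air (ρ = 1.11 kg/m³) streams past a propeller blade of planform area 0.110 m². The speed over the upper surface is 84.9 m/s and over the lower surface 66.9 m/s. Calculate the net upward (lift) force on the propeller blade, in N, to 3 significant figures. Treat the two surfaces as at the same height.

With equal heights on the two surfaces, Bernoulli gives P_lower − P_upper = ½ρ(v_upper² − v_lower²).
ΔP = ½·1.11·(84.9² − 66.9²) = 1520 Pa.
Lift = ΔP · A = 1520 × 0.110 = 167 N.

167 N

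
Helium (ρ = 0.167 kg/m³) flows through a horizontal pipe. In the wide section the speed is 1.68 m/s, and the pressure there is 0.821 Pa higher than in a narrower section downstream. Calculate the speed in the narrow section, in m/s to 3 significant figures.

Along the level pipe P + ½ρv² is conserved, hence v₂² = v₁² + 2(P₁ − P₂)/ρ.
v₂ = √(1.68² + 2·0.821/0.167) = √(2.82 + 9.83) = 3.56 m/s.

v₂ ≈ 3.56 m/s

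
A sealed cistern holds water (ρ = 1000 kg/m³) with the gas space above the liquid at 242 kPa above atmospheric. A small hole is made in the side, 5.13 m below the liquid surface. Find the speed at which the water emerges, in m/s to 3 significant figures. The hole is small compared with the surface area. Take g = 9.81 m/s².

Take point 1 at the surface (v₁ ≈ 0) and point 2 at the hole (at atmospheric pressure). Bernoulli: P₁ + ρg h = P_atm + ½ρv₂².
With P₁ − P_atm = 242000 Pa, v₂ = √(2gh + 2ΔP/ρ) = √(2·9.81·5.13 + 2·242000/1000) = 24.2 m/s.

24.2 m/s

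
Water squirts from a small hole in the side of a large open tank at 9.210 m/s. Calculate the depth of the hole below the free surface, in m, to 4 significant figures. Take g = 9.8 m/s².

Inverting v = √(2gh) gives h = v² / 2g.
h = 9.210²/(2·9.8) = 84.82/19.60 = 4.328 m.

4.328 m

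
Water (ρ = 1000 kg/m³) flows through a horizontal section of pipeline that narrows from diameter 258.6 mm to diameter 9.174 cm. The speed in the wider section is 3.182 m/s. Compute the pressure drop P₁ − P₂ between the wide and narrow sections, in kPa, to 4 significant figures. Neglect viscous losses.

By continuity, v₂ = v₁·A₁/A₂ = 3.182·(525.2/66.10) = 25.28 m/s.
Bernoulli (h₁ = h₂): P₁ − P₂ = ½ρ(v₂² − v₁²).
P₁ − P₂ = ½·1000·(25.28² − 3.182²) = ½·1000·629.1 = 314600 Pa.

314.6 kPa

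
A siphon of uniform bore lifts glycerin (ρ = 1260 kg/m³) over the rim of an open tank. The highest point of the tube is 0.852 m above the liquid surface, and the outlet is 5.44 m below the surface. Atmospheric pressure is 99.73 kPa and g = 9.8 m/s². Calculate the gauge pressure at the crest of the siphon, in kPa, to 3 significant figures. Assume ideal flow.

P_gauge = -77.7 kPa

From the surface to the outlet (both open to atmosphere, surface at rest): v = √(2g·h_out) = √(2·9.8·5.44) = 10.3 m/s.
Continuity keeps v the same throughout the tube; from surface to crest, P_atm + 0 = P_top + ½ρv² + ρg·h_top.
P_top = 99730 − ½·1260·10.3² − 1260·9.8·0.852 = 22000 Pa. So P_gauge = P_top − P_atm = -77700 Pa.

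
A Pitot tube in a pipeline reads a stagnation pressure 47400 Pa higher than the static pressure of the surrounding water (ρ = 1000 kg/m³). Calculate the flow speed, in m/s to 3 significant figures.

v ≈ 9.74 m/s

Bernoulli between the free stream and the stagnation point: ½ρv² = P_stag − P_static.
v = √(2ΔP/ρ) = √(2·47400/1000) = 9.74 m/s.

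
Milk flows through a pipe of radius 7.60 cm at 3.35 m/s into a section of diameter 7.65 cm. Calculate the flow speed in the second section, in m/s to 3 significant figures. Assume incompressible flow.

The volume flow rate is constant, so v₂ = (A₁/A₂)v₁ = (181/46.0)·3.35 = 13.2 m/s.

v₂ = 13.2 m/s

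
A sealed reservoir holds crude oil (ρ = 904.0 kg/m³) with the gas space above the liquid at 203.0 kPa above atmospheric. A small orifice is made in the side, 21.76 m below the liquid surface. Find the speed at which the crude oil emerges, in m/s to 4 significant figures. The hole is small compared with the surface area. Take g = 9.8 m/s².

Take point 1 at the surface (v₁ ≈ 0) and point 2 at the hole (at atmospheric pressure). Bernoulli: P₁ + ρg h = P_atm + ½ρv₂².
With P₁ − P_atm = 203000 Pa, v₂ = √(2gh + 2ΔP/ρ) = √(2·9.8·21.76 + 2·203000/904.0) = 29.59 m/s.

v ≈ 29.59 m/s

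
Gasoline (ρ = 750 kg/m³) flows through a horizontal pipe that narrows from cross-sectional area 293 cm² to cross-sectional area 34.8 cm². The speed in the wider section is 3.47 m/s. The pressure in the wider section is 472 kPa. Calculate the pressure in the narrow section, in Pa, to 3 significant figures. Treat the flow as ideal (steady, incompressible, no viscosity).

Mass conservation (A₁v₁ = A₂v₂) gives v₂ = 3.47 × 293/34.8 = 29.2 m/s.
The pipe is horizontal, so Bernoulli reduces to P₁ + ½ρv₁² = P₂ + ½ρv₂².
P₂ = P₁ − ½ρ(v₂² − v₁²) = 472000 − ½·750·(29.2² − 3.47²) = 472000 − 316000 = 156000 Pa.

P₂ ≈ 156000 Pa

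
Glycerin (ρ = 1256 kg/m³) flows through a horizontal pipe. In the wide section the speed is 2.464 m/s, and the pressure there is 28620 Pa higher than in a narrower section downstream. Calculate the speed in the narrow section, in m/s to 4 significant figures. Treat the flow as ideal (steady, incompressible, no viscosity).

7.186 m/s

Along the level pipe P + ½ρv² is conserved, hence v₂² = v₁² + 2(P₁ − P₂)/ρ.
v₂ = √(2.464² + 2·28620/1256) = √(6.071 + 45.57) = 7.186 m/s.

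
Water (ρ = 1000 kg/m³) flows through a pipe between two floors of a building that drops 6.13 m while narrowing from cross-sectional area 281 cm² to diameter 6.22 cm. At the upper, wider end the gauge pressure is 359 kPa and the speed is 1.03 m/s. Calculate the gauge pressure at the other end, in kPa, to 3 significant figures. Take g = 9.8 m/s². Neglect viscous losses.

P₂ ≈ 374 kPa

By continuity, v₂ = v₁·A₁/A₂ = 1.03·(281/30.4) = 9.53 m/s.
Applying Bernoulli between the two ends and solving for P₂: P₂ = P₁ + ½ρ(v₁² − v₂²) − ρgΔh.
P₂ = 359000 + ½·1000·(1.03² − 9.53²) − 1000·9.8·(−6.13) = 359000 + (-44800) − (-60100) = 374000 Pa.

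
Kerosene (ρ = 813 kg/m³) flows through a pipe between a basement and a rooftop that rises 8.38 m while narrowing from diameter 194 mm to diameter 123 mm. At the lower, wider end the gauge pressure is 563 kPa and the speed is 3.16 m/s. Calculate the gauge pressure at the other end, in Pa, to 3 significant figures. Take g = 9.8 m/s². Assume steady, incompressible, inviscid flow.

Mass conservation (A₁v₁ = A₂v₂) gives v₂ = 3.16 × 296/119 = 7.86 m/s.
Bernoulli: P₁ + ½ρv₁² + ρg h₁ = P₂ + ½ρv₂² + ρg h₂, so P₂ = P₁ + ½ρ(v₁² − v₂²) − ρg(h₂ − h₁).
P₂ = 563000 + ½·813·(3.16² − 7.86²) − 813·9.8·(+8.38) = 563000 + (-21100) − (66800) = 475000 Pa.

P₂ ≈ 475000 Pa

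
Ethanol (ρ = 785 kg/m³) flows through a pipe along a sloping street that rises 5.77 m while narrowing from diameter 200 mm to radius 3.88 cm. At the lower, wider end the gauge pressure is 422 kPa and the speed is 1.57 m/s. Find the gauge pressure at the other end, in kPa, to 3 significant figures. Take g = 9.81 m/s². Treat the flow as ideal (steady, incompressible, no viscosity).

P₂ = 336 kPa

Mass conservation (A₁v₁ = A₂v₂) gives v₂ = 1.57 × 314/47.3 = 10.4 m/s.
Bernoulli: P₁ + ½ρv₁² + ρg h₁ = P₂ + ½ρv₂² + ρg h₂, so P₂ = P₁ + ½ρ(v₁² − v₂²) − ρg(h₂ − h₁).
P₂ = 422000 + ½·785·(1.57² − 10.4²) − 785·9.81·(+5.77) = 422000 + (-41700) − (44400) = 336000 Pa.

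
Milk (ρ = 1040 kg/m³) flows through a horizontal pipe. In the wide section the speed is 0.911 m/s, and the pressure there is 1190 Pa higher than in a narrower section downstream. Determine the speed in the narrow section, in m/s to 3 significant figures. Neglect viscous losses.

Along the level pipe P + ½ρv² is conserved, hence v₂² = v₁² + 2(P₁ − P₂)/ρ.
v₂ = √(0.911² + 2·1190/1040) = √(0.830 + 2.29) = 1.77 m/s.

v₂ ≈ 1.77 m/s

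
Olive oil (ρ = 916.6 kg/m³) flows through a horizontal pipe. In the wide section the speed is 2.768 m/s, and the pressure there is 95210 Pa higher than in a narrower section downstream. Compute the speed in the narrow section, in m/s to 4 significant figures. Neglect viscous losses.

v₂ ≈ 14.68 m/s

With h₁ = h₂, rearranging Bernoulli gives v₂ = √(v₁² + 2ΔP/ρ).
v₂ = √(2.768² + 2·95210/916.6) = √(7.662 + 207.7) = 14.68 m/s.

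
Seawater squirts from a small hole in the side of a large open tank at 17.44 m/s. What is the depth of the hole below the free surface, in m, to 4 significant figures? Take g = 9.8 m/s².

h ≈ 15.52 m

For a small hole in a large open tank, ½v² = gh, giving h = v²/(2g).
h = 17.44²/(2·9.8) = 304.2/19.60 = 15.52 m.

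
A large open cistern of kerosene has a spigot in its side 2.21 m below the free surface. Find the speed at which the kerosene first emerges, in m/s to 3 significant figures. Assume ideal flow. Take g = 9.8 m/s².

v ≈ 6.58 m/s

The surface is effectively still and both ends are open, so ½v² = gh and v = √(2·9.8·2.21) = 6.58 m/s.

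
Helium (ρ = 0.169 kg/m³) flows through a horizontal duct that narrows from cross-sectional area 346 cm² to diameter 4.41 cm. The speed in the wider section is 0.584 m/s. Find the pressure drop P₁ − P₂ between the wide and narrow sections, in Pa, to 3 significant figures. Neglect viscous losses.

Continuity gives A₁v₁ = A₂v₂, so v₂ = (346 cm²)/(15.3 cm²) × 0.584 m/s = 13.2 m/s.
Bernoulli (h₁ = h₂): P₁ − P₂ = ½ρ(v₂² − v₁²).
P₁ − P₂ = ½·0.169·(13.2² − 0.584²) = ½·0.169·175 = 14.8 Pa.

14.8 Pa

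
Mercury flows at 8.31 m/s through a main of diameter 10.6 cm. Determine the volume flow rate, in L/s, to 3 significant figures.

Q = A·v = 0.00882 m² × 8.31 m/s = 0.0733 m³/s.
Converting: 0.0733 m³/s × 1000 = 73.3 L/s.

Q = 73.3 L/s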